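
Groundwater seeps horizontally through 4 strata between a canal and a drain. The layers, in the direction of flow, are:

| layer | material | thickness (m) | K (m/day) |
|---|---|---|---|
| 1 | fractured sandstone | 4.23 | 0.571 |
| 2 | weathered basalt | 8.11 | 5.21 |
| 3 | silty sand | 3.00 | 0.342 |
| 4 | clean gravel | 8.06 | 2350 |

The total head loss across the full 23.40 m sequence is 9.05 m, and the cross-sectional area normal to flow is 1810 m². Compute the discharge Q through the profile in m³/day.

Flow is perpendicular to layering, so the layers act in series and the equivalent K is the thickness-weighted harmonic mean.
Total thickness L = 4.23 + 8.11 + 3.00 + 8.06 = 23.40 m.
Σ(b_i/K_i) = 4.23/0.571 + 8.11/5.21 + 3.00/0.342 + 8.06/2350 = 17.74 d.
K_eq = L / Σ(b_i/K_i) = 23.40 / 17.74 = 1.319 m/day.
Q = K_eq · A · (Δh/L) = 1.319 × 1810 × (9.05/23.40) = 923.4 m³/day.

923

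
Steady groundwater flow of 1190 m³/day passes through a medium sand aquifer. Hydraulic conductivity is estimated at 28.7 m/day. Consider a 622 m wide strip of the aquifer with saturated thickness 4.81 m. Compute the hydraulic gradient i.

0.0139

Cross-sectional area A = 622 × 4.81 = 2992 m².
From Q = K·A·i, i = Q / (K·A) = 1190 / (28.70 × 2992) = 0.01386.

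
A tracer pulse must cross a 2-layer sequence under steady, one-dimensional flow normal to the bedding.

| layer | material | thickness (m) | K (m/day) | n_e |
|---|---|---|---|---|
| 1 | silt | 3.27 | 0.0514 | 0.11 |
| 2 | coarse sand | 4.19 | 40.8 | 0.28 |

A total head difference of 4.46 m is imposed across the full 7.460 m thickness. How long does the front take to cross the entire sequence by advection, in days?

21.9

With flow normal to the layers, continuity requires the same specific discharge q through every layer.
Σ(b_i/K_i) = 3.27/0.0514 + 4.19/40.8 = 63.72 d.
q = Δh / Σ(b_i/K_i) = 4.46 / 63.72 = 0.06999 m/day.
In each layer the seepage velocity is v_i = q/n_i, so the layer transit time is t_i = b_i·n_i / q:
  layer 1 (silt): t_1 = 3.27 × 0.11 / 0.06999 = 5.139 d
  layer 2 (coarse sand): t_2 = 4.19 × 0.28 / 0.06999 = 16.76 d
Total t = Σ t_i = 21.90 days.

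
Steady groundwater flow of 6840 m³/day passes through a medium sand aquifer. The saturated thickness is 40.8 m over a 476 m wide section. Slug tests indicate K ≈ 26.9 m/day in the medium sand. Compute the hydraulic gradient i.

0.0131

Cross-sectional area A = 476 × 40.8 = 19421 m².
From Q = K·A·i, i = Q / (K·A) = 6840 / (26.90 × 19421) = 0.01309.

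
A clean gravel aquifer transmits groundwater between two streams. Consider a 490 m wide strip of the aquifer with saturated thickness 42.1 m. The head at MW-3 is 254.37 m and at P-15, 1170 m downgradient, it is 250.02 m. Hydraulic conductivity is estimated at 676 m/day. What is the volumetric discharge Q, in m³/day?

Cross-sectional area A = 490 × 42.1 = 20629 m².
Hydraulic gradient i = (254.37 − 250.02) / 1170 = 4.35 / 1170 = 0.003718.
Darcy's law: Q = K · A · i = 676.0 × 20629 × 0.003718 = 51848 m³/day.

51800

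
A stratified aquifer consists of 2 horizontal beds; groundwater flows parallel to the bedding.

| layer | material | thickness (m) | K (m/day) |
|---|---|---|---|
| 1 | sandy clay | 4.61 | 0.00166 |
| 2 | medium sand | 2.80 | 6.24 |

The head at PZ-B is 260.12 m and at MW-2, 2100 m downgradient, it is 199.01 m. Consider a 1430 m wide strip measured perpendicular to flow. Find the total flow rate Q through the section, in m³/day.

727

Flow is parallel to layering, so each bed carries its own Darcy discharge and the transmissivities add.
Σ(K_i·b_i) = 0.00166×4.61 + 6.24×2.80 = 17.48 m²/day.
Hydraulic gradient i = (260.12 − 199.01) / 2100 = 61.11 / 2100 = 0.02910.
Q = Σ(K_i·b_i) · W · i = 17.48 × 1430 × 0.02910 = 727.4 m³/day.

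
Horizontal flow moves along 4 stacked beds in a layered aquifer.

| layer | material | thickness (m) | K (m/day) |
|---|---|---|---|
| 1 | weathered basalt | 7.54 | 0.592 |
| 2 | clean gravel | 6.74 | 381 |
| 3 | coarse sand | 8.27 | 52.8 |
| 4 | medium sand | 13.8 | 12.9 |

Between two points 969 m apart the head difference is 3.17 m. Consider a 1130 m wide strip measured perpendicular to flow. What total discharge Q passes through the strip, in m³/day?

11800

Flow is parallel to layering, so each bed carries its own Darcy discharge and the transmissivities add.
Σ(K_i·b_i) = 0.592×7.54 + 381×6.74 + 52.8×8.27 + 12.9×13.8 = 3187 m²/day.
Hydraulic gradient i = Δh / L = 3.17 / 969 = 0.003271.
Q = Σ(K_i·b_i) · W · i = 3187 × 1130 × 0.003271 = 11782 m³/day.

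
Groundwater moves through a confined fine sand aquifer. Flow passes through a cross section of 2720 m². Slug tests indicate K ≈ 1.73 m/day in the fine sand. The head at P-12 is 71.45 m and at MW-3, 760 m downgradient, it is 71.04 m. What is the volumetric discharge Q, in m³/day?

Hydraulic gradient i = (71.45 − 71.04) / 760 = 0.41 / 760 = 0.0005395.
Darcy's law: Q = K · A · i = 1.730 × 2720 × 0.0005395 = 2.539 m³/day.

2.54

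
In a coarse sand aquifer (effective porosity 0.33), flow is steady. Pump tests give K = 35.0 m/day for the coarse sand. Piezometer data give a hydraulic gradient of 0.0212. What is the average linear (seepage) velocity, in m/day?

Hydraulic gradient i = 0.0212.
Darcy flux q = K · i = 35.00 × 0.02120 = 0.7420 m/day.
Seepage velocity v = q / n_e = 0.7420 / 0.33 = 2.248 m/day.

2.25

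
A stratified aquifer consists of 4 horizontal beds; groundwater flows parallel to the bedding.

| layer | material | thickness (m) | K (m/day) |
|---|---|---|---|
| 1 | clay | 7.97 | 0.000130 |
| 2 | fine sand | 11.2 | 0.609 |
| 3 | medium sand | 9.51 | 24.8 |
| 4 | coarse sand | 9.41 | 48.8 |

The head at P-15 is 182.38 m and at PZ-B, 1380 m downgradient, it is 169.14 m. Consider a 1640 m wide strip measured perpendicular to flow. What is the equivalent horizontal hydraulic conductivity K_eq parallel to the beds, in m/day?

Flow is parallel to layering, so each bed carries its own Darcy discharge and the transmissivities add.
Σ(K_i·b_i) = 0.000130×7.97 + 0.609×11.2 + 24.8×9.51 + 48.8×9.41 = 701.9 m²/day.
Total thickness b = 38.09 m, so K_eq = Σ(K_i·b_i)/b = 18.43 m/day.

18.4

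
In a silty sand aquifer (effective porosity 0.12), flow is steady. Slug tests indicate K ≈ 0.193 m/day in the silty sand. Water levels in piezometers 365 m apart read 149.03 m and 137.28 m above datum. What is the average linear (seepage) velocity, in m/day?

Hydraulic gradient i = (149.03 − 137.28) / 365 = 11.75 / 365 = 0.03219.
Darcy flux q = K · i = 0.1930 × 0.03219 = 0.006213 m/day.
Seepage velocity v = q / n_e = 0.006213 / 0.12 = 0.05178 m/day.

0.0518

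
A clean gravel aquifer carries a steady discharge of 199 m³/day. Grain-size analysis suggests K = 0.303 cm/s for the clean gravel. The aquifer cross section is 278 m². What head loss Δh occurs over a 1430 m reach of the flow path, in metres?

Convert K: 0.303 cm/s × 864 = 261.8 m/day.
From Q = K·A·i, i = Q / (K·A) = 199 / (261.8 × 278.0) = 0.002734.
Head loss Δh = i · L = 0.002734 × 1430 = 3.910 m.

3.91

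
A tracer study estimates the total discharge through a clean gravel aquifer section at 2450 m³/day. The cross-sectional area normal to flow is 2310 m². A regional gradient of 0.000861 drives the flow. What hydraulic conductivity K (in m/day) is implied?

Hydraulic gradient i = 0.000861.
From Q = K·A·i, K = Q / (A·i) = 2450 / (2310 × 0.0008610) = 1232 m/day.

1230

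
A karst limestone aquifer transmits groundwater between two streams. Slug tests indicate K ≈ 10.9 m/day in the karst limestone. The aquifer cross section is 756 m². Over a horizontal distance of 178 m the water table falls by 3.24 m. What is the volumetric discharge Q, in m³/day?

150

Hydraulic gradient i = Δh / L = 3.24 / 178 = 0.01820.
Darcy's law: Q = K · A · i = 10.90 × 756.0 × 0.01820 = 150.0 m³/day.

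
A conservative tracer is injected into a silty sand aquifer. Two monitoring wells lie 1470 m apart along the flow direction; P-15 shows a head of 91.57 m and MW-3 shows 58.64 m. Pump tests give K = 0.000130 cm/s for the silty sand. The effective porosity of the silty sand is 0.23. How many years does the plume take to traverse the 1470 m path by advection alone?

368

Convert K: 0.000130 cm/s × 864 = 0.1123 m/day.
Hydraulic gradient i = (91.57 − 58.64) / 1470 = 32.93 / 1470 = 0.02240.
Darcy flux q = K · i = 0.1123 × 0.02240 = 0.002516 m/day.
Seepage velocity v = q / n_e = 0.002516 / 0.23 = 0.01094 m/day.
Travel time t = L / v = 1470 / 0.01094 = 1.344e+05 days = 367.9 years.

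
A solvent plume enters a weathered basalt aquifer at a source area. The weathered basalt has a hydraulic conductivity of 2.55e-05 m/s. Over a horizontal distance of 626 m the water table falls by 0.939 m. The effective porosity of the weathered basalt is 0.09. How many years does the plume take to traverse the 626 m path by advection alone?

Convert K: 2.55e-05 m/s × 86400 = 2.203 m/day.
Hydraulic gradient i = Δh / L = 0.939 / 626 = 0.001500.
Darcy flux q = K · i = 2.203 × 0.001500 = 0.003305 m/day.
Seepage velocity v = q / n_e = 0.003305 / 0.09 = 0.03672 m/day.
Travel time t = L / v = 626 / 0.03672 = 17048 days = 46.67 years.

46.7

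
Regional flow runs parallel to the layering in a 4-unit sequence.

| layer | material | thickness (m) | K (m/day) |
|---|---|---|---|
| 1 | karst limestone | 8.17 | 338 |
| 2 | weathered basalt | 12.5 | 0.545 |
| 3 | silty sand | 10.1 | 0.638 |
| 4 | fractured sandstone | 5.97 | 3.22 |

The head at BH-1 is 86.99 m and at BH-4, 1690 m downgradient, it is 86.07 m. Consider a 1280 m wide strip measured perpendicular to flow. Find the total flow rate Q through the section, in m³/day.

1950

Flow is parallel to layering, so each bed carries its own Darcy discharge and the transmissivities add.
Σ(K_i·b_i) = 338×8.17 + 0.545×12.5 + 0.638×10.1 + 3.22×5.97 = 2794 m²/day.
Hydraulic gradient i = (86.99 − 86.07) / 1690 = 0.92 / 1690 = 0.0005444.
Q = Σ(K_i·b_i) · W · i = 2794 × 1280 × 0.0005444 = 1947 m³/day.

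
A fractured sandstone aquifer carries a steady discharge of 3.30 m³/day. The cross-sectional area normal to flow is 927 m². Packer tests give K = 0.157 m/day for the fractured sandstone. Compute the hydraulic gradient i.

From Q = K·A·i, i = Q / (K·A) = 3.30 / (0.1570 × 927.0) = 0.02267.

0.0227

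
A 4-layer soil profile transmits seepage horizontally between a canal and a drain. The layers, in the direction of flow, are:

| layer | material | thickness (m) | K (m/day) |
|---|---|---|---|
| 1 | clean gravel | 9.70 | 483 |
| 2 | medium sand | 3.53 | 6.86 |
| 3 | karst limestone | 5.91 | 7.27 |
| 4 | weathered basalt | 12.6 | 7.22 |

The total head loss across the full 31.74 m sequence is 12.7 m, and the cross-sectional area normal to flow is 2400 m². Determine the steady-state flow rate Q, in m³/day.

9860

Flow is perpendicular to layering, so the layers act in series and the equivalent K is the thickness-weighted harmonic mean.
Total thickness L = 9.70 + 3.53 + 5.91 + 12.6 = 31.74 m.
Σ(b_i/K_i) = 9.70/483 + 3.53/6.86 + 5.91/7.27 + 12.6/7.22 = 3.093 d.
K_eq = L / Σ(b_i/K_i) = 31.74 / 3.093 = 10.26 m/day.
Q = K_eq · A · (Δh/L) = 10.26 × 2400 × (12.7/31.74) = 9855 m³/day.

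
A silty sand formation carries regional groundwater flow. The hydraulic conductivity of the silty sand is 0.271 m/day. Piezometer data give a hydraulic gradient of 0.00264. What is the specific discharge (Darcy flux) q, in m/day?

0.000715

Hydraulic gradient i = 0.00264.
Specific discharge q = K · i = 0.2710 × 0.002640 = 0.0007154 m/day.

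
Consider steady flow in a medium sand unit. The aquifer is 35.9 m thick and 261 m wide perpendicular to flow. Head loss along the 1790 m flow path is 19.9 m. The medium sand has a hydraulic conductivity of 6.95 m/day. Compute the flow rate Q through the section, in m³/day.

Cross-sectional area A = 261 × 35.9 = 9370 m².
Hydraulic gradient i = Δh / L = 19.9 / 1790 = 0.01112.
Darcy's law: Q = K · A · i = 6.950 × 9370 × 0.01112 = 724.0 m³/day.

724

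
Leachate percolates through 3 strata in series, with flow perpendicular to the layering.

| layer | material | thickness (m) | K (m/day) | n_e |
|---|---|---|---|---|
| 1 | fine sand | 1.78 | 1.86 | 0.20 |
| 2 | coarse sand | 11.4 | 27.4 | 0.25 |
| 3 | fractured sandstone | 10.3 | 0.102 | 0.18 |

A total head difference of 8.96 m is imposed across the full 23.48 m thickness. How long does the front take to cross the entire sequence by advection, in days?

With flow normal to the layers, continuity requires the same specific discharge q through every layer.
Σ(b_i/K_i) = 1.78/1.86 + 11.4/27.4 + 10.3/0.102 = 102.4 d.
q = Δh / Σ(b_i/K_i) = 8.96 / 102.4 = 0.08754 m/day.
In each layer the seepage velocity is v_i = q/n_i, so the layer transit time is t_i = b_i·n_i / q:
  layer 1 (fine sand): t_1 = 1.78 × 0.20 / 0.08754 = 4.067 d
  layer 2 (coarse sand): t_2 = 11.4 × 0.25 / 0.08754 = 32.56 d
  layer 3 (fractured sandstone): t_3 = 10.3 × 0.18 / 0.08754 = 21.18 d
Total t = Σ t_i = 57.80 days.

57.8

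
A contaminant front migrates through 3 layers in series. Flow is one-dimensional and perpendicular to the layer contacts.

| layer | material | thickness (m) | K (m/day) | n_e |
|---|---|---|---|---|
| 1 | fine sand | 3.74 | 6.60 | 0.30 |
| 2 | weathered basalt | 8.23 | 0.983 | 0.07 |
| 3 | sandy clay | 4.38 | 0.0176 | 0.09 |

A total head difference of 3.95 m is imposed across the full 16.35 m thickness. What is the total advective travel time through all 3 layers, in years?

With flow normal to the layers, continuity requires the same specific discharge q through every layer.
Σ(b_i/K_i) = 3.74/6.60 + 8.23/0.983 + 4.38/0.0176 = 257.8 d.
q = Δh / Σ(b_i/K_i) = 3.95 / 257.8 = 0.01532 m/day.
In each layer the seepage velocity is v_i = q/n_i, so the layer transit time is t_i = b_i·n_i / q:
  layer 1 (fine sand): t_1 = 3.74 × 0.30 / 0.01532 = 73.23 d
  layer 2 (weathered basalt): t_2 = 8.23 × 0.07 / 0.01532 = 37.60 d
  layer 3 (sandy clay): t_3 = 4.38 × 0.09 / 0.01532 = 25.73 d
Total t = Σ t_i = 136.6 days = 0.3739 years.

0.374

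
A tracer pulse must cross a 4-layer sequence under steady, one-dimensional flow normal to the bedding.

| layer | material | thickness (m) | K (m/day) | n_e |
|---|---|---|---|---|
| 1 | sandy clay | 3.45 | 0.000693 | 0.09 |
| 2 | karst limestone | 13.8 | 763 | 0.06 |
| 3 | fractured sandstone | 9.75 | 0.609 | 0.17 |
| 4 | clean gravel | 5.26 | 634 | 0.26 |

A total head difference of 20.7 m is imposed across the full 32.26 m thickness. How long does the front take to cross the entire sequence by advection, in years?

With flow normal to the layers, continuity requires the same specific discharge q through every layer.
Σ(b_i/K_i) = 3.45/0.000693 + 13.8/763 + 9.75/0.609 + 5.26/634 = 4994 d.
q = Δh / Σ(b_i/K_i) = 20.7 / 4994 = 0.004145 m/day.
In each layer the seepage velocity is v_i = q/n_i, so the layer transit time is t_i = b_i·n_i / q:
  layer 1 (sandy clay): t_1 = 3.45 × 0.09 / 0.004145 = 74.92 d
  layer 2 (karst limestone): t_2 = 13.8 × 0.06 / 0.004145 = 199.8 d
  layer 3 (fractured sandstone): t_3 = 9.75 × 0.17 / 0.004145 = 399.9 d
  layer 4 (clean gravel): t_4 = 5.26 × 0.26 / 0.004145 = 330.0 d
Total t = Σ t_i = 1005 days = 2.750 years.

2.75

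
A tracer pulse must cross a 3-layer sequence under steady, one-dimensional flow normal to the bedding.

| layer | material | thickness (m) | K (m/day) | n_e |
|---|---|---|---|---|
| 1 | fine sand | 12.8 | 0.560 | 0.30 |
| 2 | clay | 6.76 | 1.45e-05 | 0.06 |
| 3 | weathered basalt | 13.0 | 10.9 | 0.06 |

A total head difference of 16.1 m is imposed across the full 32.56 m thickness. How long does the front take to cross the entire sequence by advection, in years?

With flow normal to the layers, continuity requires the same specific discharge q through every layer.
Σ(b_i/K_i) = 12.8/0.560 + 6.76/1.45e-05 + 13.0/10.9 = 4.662e+05 d.
q = Δh / Σ(b_i/K_i) = 16.1 / 4.662e+05 = 3.453e-05 m/day.
In each layer the seepage velocity is v_i = q/n_i, so the layer transit time is t_i = b_i·n_i / q:
  layer 1 (fine sand): t_1 = 12.8 × 0.30 / 3.453e-05 = 1.112e+05 d
  layer 2 (clay): t_2 = 6.76 × 0.06 / 3.453e-05 = 11746 d
  layer 3 (weathered basalt): t_3 = 13.0 × 0.06 / 3.453e-05 = 22588 d
Total t = Σ t_i = 1.455e+05 days = 398.4 years.

398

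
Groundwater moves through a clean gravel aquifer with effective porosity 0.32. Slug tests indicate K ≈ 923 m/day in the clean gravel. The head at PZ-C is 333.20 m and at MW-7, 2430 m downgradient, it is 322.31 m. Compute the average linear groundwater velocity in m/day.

Hydraulic gradient i = (333.20 − 322.31) / 2430 = 10.89 / 2430 = 0.004481.
Darcy flux q = K · i = 923.0 × 0.004481 = 4.136 m/day.
Seepage velocity v = q / n_e = 4.136 / 0.32 = 12.93 m/day.

12.9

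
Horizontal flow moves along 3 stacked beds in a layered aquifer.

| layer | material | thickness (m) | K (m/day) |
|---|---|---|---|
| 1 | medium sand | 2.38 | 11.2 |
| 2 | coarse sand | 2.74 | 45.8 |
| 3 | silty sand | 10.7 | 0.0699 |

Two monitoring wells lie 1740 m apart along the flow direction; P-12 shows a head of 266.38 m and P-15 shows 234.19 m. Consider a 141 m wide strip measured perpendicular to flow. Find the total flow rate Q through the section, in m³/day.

399

Flow is parallel to layering, so each bed carries its own Darcy discharge and the transmissivities add.
Σ(K_i·b_i) = 11.2×2.38 + 45.8×2.74 + 0.0699×10.7 = 152.9 m²/day.
Hydraulic gradient i = (266.38 − 234.19) / 1740 = 32.19 / 1740 = 0.01850.
Q = Σ(K_i·b_i) · W · i = 152.9 × 141 × 0.01850 = 398.8 m³/day.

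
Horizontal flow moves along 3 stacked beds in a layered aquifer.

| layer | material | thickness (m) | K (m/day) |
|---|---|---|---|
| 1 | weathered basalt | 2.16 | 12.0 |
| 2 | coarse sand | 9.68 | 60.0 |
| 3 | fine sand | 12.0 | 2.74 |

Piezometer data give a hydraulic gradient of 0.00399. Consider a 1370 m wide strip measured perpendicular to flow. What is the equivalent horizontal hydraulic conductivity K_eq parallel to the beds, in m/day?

Flow is parallel to layering, so each bed carries its own Darcy discharge and the transmissivities add.
Σ(K_i·b_i) = 12.0×2.16 + 60.0×9.68 + 2.74×12.0 = 639.6 m²/day.
Total thickness b = 23.84 m, so K_eq = Σ(K_i·b_i)/b = 26.83 m/day.

26.8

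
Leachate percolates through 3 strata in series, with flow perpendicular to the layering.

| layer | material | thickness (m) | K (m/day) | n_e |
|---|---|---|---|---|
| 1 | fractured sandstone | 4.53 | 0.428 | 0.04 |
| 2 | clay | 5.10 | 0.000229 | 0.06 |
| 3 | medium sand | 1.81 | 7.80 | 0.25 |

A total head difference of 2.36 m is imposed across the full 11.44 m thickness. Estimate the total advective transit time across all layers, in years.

With flow normal to the layers, continuity requires the same specific discharge q through every layer.
Σ(b_i/K_i) = 4.53/0.428 + 5.10/0.000229 + 1.81/7.80 = 22282 d.
q = Δh / Σ(b_i/K_i) = 2.36 / 22282 = 0.0001059 m/day.
In each layer the seepage velocity is v_i = q/n_i, so the layer transit time is t_i = b_i·n_i / q:
  layer 1 (fractured sandstone): t_1 = 4.53 × 0.04 / 0.0001059 = 1711 d
  layer 2 (clay): t_2 = 5.10 × 0.06 / 0.0001059 = 2889 d
  layer 3 (medium sand): t_3 = 1.81 × 0.25 / 0.0001059 = 4272 d
Total t = Σ t_i = 8872 days = 24.29 years.

24.3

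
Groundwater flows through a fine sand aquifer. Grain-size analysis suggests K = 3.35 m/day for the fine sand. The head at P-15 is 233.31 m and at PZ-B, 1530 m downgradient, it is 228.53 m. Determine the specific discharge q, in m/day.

Hydraulic gradient i = (233.31 − 228.53) / 1530 = 4.78 / 1530 = 0.003124.
Specific discharge q = K · i = 3.350 × 0.003124 = 0.01047 m/day.

0.0105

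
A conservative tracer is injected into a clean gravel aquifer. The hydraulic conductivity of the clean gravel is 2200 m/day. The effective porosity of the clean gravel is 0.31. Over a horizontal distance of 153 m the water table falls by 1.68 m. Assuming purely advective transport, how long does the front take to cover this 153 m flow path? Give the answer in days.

1.96

Hydraulic gradient i = Δh / L = 1.68 / 153 = 0.01098.
Darcy flux q = K · i = 2200 × 0.01098 = 24.16 m/day.
Seepage velocity v = q / n_e = 24.16 / 0.31 = 77.93 m/day.
Travel time t = L / v = 153 / 77.93 = 1.963 days.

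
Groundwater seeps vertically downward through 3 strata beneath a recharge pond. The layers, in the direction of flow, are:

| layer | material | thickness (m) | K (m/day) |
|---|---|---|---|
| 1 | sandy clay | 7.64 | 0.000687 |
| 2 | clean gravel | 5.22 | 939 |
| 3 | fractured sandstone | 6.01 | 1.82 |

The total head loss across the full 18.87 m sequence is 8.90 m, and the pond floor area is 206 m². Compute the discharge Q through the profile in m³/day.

Flow is perpendicular to layering, so the layers act in series and the equivalent K is the thickness-weighted harmonic mean.
Total thickness L = 7.64 + 5.22 + 6.01 = 18.87 m.
Σ(b_i/K_i) = 7.64/0.000687 + 5.22/939 + 6.01/1.82 = 11124 d.
K_eq = L / Σ(b_i/K_i) = 18.87 / 11124 = 0.001696 m/day.
Q = K_eq · A · (Δh/L) = 0.001696 × 206 × (8.90/18.87) = 0.1648 m³/day.

0.165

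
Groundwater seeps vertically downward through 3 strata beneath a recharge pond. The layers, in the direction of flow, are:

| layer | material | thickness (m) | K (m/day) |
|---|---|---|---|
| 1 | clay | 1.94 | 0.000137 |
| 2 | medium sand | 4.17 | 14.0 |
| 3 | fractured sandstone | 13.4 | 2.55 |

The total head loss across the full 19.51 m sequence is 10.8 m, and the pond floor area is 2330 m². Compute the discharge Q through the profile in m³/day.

Flow is perpendicular to layering, so the layers act in series and the equivalent K is the thickness-weighted harmonic mean.
Total thickness L = 1.94 + 4.17 + 13.4 = 19.51 m.
Σ(b_i/K_i) = 1.94/0.000137 + 4.17/14.0 + 13.4/2.55 = 14166 d.
K_eq = L / Σ(b_i/K_i) = 19.51 / 14166 = 0.001377 m/day.
Q = K_eq · A · (Δh/L) = 0.001377 × 2330 × (10.8/19.51) = 1.776 m³/day.

1.78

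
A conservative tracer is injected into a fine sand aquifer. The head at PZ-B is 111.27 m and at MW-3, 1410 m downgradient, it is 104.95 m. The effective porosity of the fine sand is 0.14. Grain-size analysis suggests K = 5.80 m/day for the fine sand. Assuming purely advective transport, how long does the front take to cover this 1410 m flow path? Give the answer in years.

20.8

Hydraulic gradient i = (111.27 − 104.95) / 1410 = 6.32 / 1410 = 0.004482.
Darcy flux q = K · i = 5.800 × 0.004482 = 0.02600 m/day.
Seepage velocity v = q / n_e = 0.02600 / 0.14 = 0.1857 m/day.
Travel time t = L / v = 1410 / 0.1857 = 7593 days = 20.79 years.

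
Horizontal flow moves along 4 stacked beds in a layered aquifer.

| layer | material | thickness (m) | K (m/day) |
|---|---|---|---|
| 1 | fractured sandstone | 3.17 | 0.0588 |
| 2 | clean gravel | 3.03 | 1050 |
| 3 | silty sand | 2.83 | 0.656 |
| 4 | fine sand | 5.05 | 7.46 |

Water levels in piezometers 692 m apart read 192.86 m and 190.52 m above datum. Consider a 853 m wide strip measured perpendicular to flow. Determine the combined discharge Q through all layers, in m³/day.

Flow is parallel to layering, so each bed carries its own Darcy discharge and the transmissivities add.
Σ(K_i·b_i) = 0.0588×3.17 + 1050×3.03 + 0.656×2.83 + 7.46×5.05 = 3221 m²/day.
Hydraulic gradient i = (192.86 − 190.52) / 692 = 2.34 / 692 = 0.003382.
Q = Σ(K_i·b_i) · W · i = 3221 × 853 × 0.003382 = 9291 m³/day.

9290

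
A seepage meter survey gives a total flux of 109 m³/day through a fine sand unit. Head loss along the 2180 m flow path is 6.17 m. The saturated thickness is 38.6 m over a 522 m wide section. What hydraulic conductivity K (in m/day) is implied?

1.91

Cross-sectional area A = 522 × 38.6 = 20149 m².
Hydraulic gradient i = Δh / L = 6.17 / 2180 = 0.002830.
From Q = K·A·i, K = Q / (A·i) = 109 / (20149 × 0.002830) = 1.911 m/day.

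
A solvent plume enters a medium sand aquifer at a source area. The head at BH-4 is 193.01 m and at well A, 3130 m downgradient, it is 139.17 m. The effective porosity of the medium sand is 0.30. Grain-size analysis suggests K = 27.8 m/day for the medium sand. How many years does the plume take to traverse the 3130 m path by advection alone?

5.38

Hydraulic gradient i = (193.01 − 139.17) / 3130 = 53.84 / 3130 = 0.01720.
Darcy flux q = K · i = 27.80 × 0.01720 = 0.4782 m/day.
Seepage velocity v = q / n_e = 0.4782 / 0.30 = 1.594 m/day.
Travel time t = L / v = 3130 / 1.594 = 1964 days = 5.376 years.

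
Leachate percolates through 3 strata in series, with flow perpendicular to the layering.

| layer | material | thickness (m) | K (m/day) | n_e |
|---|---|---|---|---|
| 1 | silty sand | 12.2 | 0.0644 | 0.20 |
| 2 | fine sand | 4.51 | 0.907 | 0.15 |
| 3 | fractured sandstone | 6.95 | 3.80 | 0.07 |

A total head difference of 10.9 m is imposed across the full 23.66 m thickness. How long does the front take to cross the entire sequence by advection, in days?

64.9

With flow normal to the layers, continuity requires the same specific discharge q through every layer.
Σ(b_i/K_i) = 12.2/0.0644 + 4.51/0.907 + 6.95/3.80 = 196.2 d.
q = Δh / Σ(b_i/K_i) = 10.9 / 196.2 = 0.05554 m/day.
In each layer the seepage velocity is v_i = q/n_i, so the layer transit time is t_i = b_i·n_i / q:
  layer 1 (silty sand): t_1 = 12.2 × 0.20 / 0.05554 = 43.93 d
  layer 2 (fine sand): t_2 = 4.51 × 0.15 / 0.05554 = 12.18 d
  layer 3 (fractured sandstone): t_3 = 6.95 × 0.07 / 0.05554 = 8.759 d
Total t = Σ t_i = 64.87 days.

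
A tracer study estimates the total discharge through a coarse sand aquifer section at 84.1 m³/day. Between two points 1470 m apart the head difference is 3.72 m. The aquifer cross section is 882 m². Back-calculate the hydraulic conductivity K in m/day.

37.7

Hydraulic gradient i = Δh / L = 3.72 / 1470 = 0.002531.
From Q = K·A·i, K = Q / (A·i) = 84.1 / (882.0 × 0.002531) = 37.68 m/day.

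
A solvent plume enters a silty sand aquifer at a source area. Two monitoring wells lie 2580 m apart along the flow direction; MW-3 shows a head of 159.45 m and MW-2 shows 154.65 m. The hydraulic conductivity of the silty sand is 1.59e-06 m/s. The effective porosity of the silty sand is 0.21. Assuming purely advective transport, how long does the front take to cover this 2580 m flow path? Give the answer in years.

5800

Convert K: 1.59e-06 m/s × 86400 = 0.1374 m/day.
Hydraulic gradient i = (159.45 − 154.65) / 2580 = 4.8 / 2580 = 0.001860.
Darcy flux q = K · i = 0.1374 × 0.001860 = 0.0002556 m/day.
Seepage velocity v = q / n_e = 0.0002556 / 0.21 = 0.001217 m/day.
Travel time t = L / v = 2580 / 0.001217 = 2.120e+06 days = 5804 years.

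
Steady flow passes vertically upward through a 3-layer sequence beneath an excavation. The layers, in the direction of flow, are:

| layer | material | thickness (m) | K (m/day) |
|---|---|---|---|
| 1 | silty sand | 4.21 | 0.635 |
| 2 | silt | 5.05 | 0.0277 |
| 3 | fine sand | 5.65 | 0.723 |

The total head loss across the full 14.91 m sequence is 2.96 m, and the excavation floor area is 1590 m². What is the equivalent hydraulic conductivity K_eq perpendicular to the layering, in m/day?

0.0758

Flow is perpendicular to layering, so the layers act in series and the equivalent K is the thickness-weighted harmonic mean.
Total thickness L = 4.21 + 5.05 + 5.65 = 14.91 m.
Σ(b_i/K_i) = 4.21/0.635 + 5.05/0.0277 + 5.65/0.723 = 196.8 d.
K_eq = L / Σ(b_i/K_i) = 14.91 / 196.8 = 0.07578 m/day.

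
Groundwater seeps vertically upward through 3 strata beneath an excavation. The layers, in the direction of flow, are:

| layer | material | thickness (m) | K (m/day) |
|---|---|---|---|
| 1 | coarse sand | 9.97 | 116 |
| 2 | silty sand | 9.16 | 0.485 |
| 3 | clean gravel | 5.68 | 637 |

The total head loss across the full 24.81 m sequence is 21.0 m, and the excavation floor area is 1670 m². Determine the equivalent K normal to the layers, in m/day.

Flow is perpendicular to layering, so the layers act in series and the equivalent K is the thickness-weighted harmonic mean.
Total thickness L = 9.97 + 9.16 + 5.68 = 24.81 m.
Σ(b_i/K_i) = 9.97/116 + 9.16/0.485 + 5.68/637 = 18.98 d.
K_eq = L / Σ(b_i/K_i) = 24.81 / 18.98 = 1.307 m/day.

1.31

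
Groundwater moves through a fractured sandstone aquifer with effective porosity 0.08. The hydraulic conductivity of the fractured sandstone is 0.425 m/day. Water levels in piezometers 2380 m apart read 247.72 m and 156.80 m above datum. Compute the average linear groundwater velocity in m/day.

Hydraulic gradient i = (247.72 − 156.80) / 2380 = 90.92 / 2380 = 0.03820.
Darcy flux q = K · i = 0.4250 × 0.03820 = 0.01624 m/day.
Seepage velocity v = q / n_e = 0.01624 / 0.08 = 0.2029 m/day.

0.203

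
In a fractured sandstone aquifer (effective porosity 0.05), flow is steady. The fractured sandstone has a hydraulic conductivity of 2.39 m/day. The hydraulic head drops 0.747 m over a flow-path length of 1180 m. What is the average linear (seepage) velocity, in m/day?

Hydraulic gradient i = Δh / L = 0.747 / 1180 = 0.0006331.
Darcy flux q = K · i = 2.390 × 0.0006331 = 0.001513 m/day.
Seepage velocity v = q / n_e = 0.001513 / 0.05 = 0.03026 m/day.

0.0303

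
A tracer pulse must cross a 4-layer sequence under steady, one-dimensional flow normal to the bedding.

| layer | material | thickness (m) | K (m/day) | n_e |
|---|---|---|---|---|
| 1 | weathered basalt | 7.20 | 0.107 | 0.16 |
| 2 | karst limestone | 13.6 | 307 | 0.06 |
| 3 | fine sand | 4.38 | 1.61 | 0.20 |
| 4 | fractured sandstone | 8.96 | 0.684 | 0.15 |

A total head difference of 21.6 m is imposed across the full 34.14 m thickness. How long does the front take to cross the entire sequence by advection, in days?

With flow normal to the layers, continuity requires the same specific discharge q through every layer.
Σ(b_i/K_i) = 7.20/0.107 + 13.6/307 + 4.38/1.61 + 8.96/0.684 = 83.15 d.
q = Δh / Σ(b_i/K_i) = 21.6 / 83.15 = 0.2598 m/day.
In each layer the seepage velocity is v_i = q/n_i, so the layer transit time is t_i = b_i·n_i / q:
  layer 1 (weathered basalt): t_1 = 7.20 × 0.16 / 0.2598 = 4.435 d
  layer 2 (karst limestone): t_2 = 13.6 × 0.06 / 0.2598 = 3.141 d
  layer 3 (fine sand): t_3 = 4.38 × 0.20 / 0.2598 = 3.372 d
  layer 4 (fractured sandstone): t_4 = 8.96 × 0.15 / 0.2598 = 5.174 d
Total t = Σ t_i = 16.12 days.

16.1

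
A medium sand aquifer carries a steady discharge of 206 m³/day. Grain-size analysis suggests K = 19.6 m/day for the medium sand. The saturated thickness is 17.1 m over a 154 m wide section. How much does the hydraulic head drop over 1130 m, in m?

Cross-sectional area A = 154 × 17.1 = 2633 m².
From Q = K·A·i, i = Q / (K·A) = 206 / (19.60 × 2633) = 0.003991.
Head loss Δh = i · L = 0.003991 × 1130 = 4.510 m.

4.51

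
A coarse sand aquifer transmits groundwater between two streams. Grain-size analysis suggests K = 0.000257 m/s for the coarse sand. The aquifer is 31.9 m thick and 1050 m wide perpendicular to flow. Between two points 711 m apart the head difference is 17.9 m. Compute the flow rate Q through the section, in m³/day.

18700

Convert K: 0.000257 m/s × 86400 = 22.20 m/day.
Cross-sectional area A = 1050 × 31.9 = 33495 m².
Hydraulic gradient i = Δh / L = 17.9 / 711 = 0.02518.
Darcy's law: Q = K · A · i = 22.20 × 33495 × 0.02518 = 18725 m³/day.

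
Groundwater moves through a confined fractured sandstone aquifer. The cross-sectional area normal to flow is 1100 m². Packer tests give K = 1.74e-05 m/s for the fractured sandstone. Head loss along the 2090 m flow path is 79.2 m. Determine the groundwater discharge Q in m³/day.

Convert K: 1.74e-05 m/s × 86400 = 1.503 m/day.
Hydraulic gradient i = Δh / L = 79.2 / 2090 = 0.03789.
Darcy's law: Q = K · A · i = 1.503 × 1100 × 0.03789 = 62.67 m³/day.

62.7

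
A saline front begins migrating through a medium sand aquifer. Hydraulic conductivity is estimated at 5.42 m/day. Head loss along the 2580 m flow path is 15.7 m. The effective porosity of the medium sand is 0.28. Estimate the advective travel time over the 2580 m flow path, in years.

60.0

Hydraulic gradient i = Δh / L = 15.7 / 2580 = 0.006085.
Darcy flux q = K · i = 5.420 × 0.006085 = 0.03298 m/day.
Seepage velocity v = q / n_e = 0.03298 / 0.28 = 0.1178 m/day.
Travel time t = L / v = 2580 / 0.1178 = 21903 days = 59.97 years.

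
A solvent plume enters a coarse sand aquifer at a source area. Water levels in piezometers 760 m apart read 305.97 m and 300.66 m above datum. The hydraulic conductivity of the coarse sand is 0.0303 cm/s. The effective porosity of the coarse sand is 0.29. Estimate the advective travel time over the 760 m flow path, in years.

3.30

Convert K: 0.0303 cm/s × 864 = 26.18 m/day.
Hydraulic gradient i = (305.97 − 300.66) / 760 = 5.31 / 760 = 0.006987.
Darcy flux q = K · i = 26.18 × 0.006987 = 0.1829 m/day.
Seepage velocity v = q / n_e = 0.1829 / 0.29 = 0.6307 m/day.
Travel time t = L / v = 760 / 0.6307 = 1205 days = 3.299 years.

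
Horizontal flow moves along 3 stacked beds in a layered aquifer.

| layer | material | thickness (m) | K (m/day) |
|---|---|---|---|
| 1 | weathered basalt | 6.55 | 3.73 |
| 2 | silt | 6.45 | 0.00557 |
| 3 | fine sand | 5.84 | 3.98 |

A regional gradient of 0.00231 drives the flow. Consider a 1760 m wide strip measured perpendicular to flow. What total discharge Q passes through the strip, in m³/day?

194

Flow is parallel to layering, so each bed carries its own Darcy discharge and the transmissivities add.
Σ(K_i·b_i) = 3.73×6.55 + 0.00557×6.45 + 3.98×5.84 = 47.71 m²/day.
Hydraulic gradient i = 0.00231.
Q = Σ(K_i·b_i) · W · i = 47.71 × 1760 × 0.002310 = 194.0 m³/day.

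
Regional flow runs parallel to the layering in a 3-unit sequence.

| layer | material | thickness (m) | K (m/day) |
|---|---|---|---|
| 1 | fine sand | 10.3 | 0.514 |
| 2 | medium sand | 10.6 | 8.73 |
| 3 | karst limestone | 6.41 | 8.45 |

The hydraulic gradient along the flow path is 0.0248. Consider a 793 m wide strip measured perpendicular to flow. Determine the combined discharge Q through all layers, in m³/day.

Flow is parallel to layering, so each bed carries its own Darcy discharge and the transmissivities add.
Σ(K_i·b_i) = 0.514×10.3 + 8.73×10.6 + 8.45×6.41 = 152.0 m²/day.
Hydraulic gradient i = 0.0248.
Q = Σ(K_i·b_i) · W · i = 152.0 × 793 × 0.02480 = 2989 m³/day.

2990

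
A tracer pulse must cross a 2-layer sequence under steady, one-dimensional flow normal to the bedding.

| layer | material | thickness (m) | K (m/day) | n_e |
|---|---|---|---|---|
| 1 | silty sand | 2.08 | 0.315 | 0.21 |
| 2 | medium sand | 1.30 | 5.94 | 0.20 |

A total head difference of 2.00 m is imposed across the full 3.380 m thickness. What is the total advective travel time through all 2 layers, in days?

With flow normal to the layers, continuity requires the same specific discharge q through every layer.
Σ(b_i/K_i) = 2.08/0.315 + 1.30/5.94 = 6.822 d.
q = Δh / Σ(b_i/K_i) = 2.00 / 6.822 = 0.2932 m/day.
In each layer the seepage velocity is v_i = q/n_i, so the layer transit time is t_i = b_i·n_i / q:
  layer 1 (silty sand): t_1 = 2.08 × 0.21 / 0.2932 = 1.490 d
  layer 2 (medium sand): t_2 = 1.30 × 0.20 / 0.2932 = 0.8869 d
Total t = Σ t_i = 2.377 days.

2.38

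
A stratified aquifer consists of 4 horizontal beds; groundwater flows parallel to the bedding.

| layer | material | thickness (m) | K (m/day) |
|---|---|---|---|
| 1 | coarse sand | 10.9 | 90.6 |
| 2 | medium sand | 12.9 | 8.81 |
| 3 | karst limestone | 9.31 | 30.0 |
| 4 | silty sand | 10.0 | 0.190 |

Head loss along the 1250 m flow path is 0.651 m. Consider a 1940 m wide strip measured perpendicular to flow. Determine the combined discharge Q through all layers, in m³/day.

1400

Flow is parallel to layering, so each bed carries its own Darcy discharge and the transmissivities add.
Σ(K_i·b_i) = 90.6×10.9 + 8.81×12.9 + 30.0×9.31 + 0.190×10.0 = 1382 m²/day.
Hydraulic gradient i = Δh / L = 0.651 / 1250 = 0.0005208.
Q = Σ(K_i·b_i) · W · i = 1382 × 1940 × 0.0005208 = 1397 m³/day.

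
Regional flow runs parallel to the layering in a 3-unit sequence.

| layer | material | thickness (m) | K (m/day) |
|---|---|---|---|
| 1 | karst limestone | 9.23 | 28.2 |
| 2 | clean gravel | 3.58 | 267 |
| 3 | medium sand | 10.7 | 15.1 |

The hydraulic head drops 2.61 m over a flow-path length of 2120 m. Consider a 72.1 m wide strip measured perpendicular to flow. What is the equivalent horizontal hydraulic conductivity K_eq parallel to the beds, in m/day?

58.6

Flow is parallel to layering, so each bed carries its own Darcy discharge and the transmissivities add.
Σ(K_i·b_i) = 28.2×9.23 + 267×3.58 + 15.1×10.7 = 1378 m²/day.
Total thickness b = 23.51 m, so K_eq = Σ(K_i·b_i)/b = 58.60 m/day.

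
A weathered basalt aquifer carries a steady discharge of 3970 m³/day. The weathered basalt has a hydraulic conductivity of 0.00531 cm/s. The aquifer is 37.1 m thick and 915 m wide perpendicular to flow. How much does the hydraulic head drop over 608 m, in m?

Convert K: 0.00531 cm/s × 864 = 4.588 m/day.
Cross-sectional area A = 915 × 37.1 = 33946 m².
From Q = K·A·i, i = Q / (K·A) = 3970 / (4.588 × 33946) = 0.02549.
Head loss Δh = i · L = 0.02549 × 608 = 15.50 m.

15.5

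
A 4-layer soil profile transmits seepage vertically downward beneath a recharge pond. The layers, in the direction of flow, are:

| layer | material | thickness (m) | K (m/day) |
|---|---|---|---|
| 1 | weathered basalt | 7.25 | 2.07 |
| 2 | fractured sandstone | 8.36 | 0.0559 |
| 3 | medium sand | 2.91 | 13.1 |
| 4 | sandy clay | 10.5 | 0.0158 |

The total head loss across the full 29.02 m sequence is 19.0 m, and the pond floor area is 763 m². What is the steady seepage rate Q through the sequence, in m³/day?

Flow is perpendicular to layering, so the layers act in series and the equivalent K is the thickness-weighted harmonic mean.
Total thickness L = 7.25 + 8.36 + 2.91 + 10.5 = 29.02 m.
Σ(b_i/K_i) = 7.25/2.07 + 8.36/0.0559 + 2.91/13.1 + 10.5/0.0158 = 817.8 d.
K_eq = L / Σ(b_i/K_i) = 29.02 / 817.8 = 0.03548 m/day.
Q = K_eq · A · (Δh/L) = 0.03548 × 763 × (19.0/29.02) = 17.73 m³/day.

17.7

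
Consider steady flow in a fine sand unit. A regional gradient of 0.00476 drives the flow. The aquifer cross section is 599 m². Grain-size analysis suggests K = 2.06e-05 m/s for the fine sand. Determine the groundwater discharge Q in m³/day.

5.07

Convert K: 2.06e-05 m/s × 86400 = 1.780 m/day.
Hydraulic gradient i = 0.00476.
Darcy's law: Q = K · A · i = 1.780 × 599.0 × 0.004760 = 5.075 m³/day.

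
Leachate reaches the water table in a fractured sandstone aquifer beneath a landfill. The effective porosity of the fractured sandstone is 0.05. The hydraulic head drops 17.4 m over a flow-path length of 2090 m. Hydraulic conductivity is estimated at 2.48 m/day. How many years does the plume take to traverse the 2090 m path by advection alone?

13.9

Hydraulic gradient i = Δh / L = 17.4 / 2090 = 0.008325.
Darcy flux q = K · i = 2.480 × 0.008325 = 0.02065 m/day.
Seepage velocity v = q / n_e = 0.02065 / 0.05 = 0.4129 m/day.
Travel time t = L / v = 2090 / 0.4129 = 5061 days = 13.86 years.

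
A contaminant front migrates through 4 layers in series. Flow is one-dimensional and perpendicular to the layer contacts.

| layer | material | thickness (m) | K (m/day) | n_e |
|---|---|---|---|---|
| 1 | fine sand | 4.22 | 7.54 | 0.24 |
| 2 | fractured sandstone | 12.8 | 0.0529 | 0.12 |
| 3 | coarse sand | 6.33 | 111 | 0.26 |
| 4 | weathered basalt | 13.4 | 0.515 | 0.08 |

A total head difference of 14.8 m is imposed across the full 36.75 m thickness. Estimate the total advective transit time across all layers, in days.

95.6

With flow normal to the layers, continuity requires the same specific discharge q through every layer.
Σ(b_i/K_i) = 4.22/7.54 + 12.8/0.0529 + 6.33/111 + 13.4/0.515 = 268.6 d.
q = Δh / Σ(b_i/K_i) = 14.8 / 268.6 = 0.05510 m/day.
In each layer the seepage velocity is v_i = q/n_i, so the layer transit time is t_i = b_i·n_i / q:
  layer 1 (fine sand): t_1 = 4.22 × 0.24 / 0.05510 = 18.38 d
  layer 2 (fractured sandstone): t_2 = 12.8 × 0.12 / 0.05510 = 27.88 d
  layer 3 (coarse sand): t_3 = 6.33 × 0.26 / 0.05510 = 29.87 d
  layer 4 (weathered basalt): t_4 = 13.4 × 0.08 / 0.05510 = 19.46 d
Total t = Σ t_i = 95.58 days.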